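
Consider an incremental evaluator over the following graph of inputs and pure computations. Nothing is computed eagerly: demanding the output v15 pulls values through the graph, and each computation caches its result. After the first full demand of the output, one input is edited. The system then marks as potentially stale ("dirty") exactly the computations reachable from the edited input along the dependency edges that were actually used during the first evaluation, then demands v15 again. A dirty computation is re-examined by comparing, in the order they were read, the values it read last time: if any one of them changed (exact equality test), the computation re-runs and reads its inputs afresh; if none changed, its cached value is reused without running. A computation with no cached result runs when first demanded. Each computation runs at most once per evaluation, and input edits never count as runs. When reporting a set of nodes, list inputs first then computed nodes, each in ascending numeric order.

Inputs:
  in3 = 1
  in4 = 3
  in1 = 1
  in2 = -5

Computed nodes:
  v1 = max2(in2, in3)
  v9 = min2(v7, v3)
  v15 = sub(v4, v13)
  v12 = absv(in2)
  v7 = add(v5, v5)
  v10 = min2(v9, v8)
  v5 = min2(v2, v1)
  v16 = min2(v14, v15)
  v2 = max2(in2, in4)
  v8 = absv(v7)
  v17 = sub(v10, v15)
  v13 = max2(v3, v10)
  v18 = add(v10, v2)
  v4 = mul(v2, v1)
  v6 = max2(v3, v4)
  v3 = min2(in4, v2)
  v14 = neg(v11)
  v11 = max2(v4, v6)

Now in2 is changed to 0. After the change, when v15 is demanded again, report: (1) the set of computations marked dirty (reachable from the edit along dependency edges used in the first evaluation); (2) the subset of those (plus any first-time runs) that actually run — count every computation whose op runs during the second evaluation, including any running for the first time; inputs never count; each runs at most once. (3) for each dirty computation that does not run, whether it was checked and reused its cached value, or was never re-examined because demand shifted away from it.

Dirty set: v1, v2, v3, v4, v5, v7, v8, v9, v10, v13, v15.
Run set: v1, v2 (2 run).
Re-examined without running (cache reused): v3, v4, v5, v7, v8, v9, v10, v13, v15.
The important point: at v3 every value read last time is unchanged, so the dirty flag clears without a run.

Initial pass — values computed on the first demand:
  v1 = max2(-5, 1) = 1
  v2 = max2(-5, 3) = 3
  v3 = min2(3, 3) = 3
  v4 = mul(3, 1) = 3
  v5 = min2(3, 1) = 1
  v7 = add(1, 1) = 2
  v8 = absv(2) = 2
  v9 = min2(2, 3) = 2
  v10 = min2(2, 2) = 2
  v13 = max2(3, 2) = 3
  v15 = sub(3, 3) = 0

Second demand — change propagation:
  v1: re-runs because in2 -5->0; new result 1 (unchanged).
  v2: re-runs because in2 -5->0; new result 3 (unchanged).
  v3: re-examined; everything it read last time is the same (in4 unchanged, v2 unchanged) — cache 3 kept, no run.
  v4: re-examined; everything it read last time is the same (v2 unchanged, v1 unchanged) — cache 3 kept, no run.
  v5: re-examined; everything it read last time is the same (v2 unchanged, v1 unchanged) — cache 1 kept, no run.
  v7: re-examined; everything it read last time is the same (v5 unchanged, v5 unchanged) — cache 2 kept, no run.
  v8: re-examined; everything it read last time is the same (v7 unchanged) — cache 2 kept, no run.
  v9: re-examined; everything it read last time is the same (v7 unchanged, v3 unchanged) — cache 2 kept, no run.
  v10: re-examined; everything it read last time is the same (v9 unchanged, v8 unchanged) — cache 2 kept, no run.
  v13: re-examined; everything it read last time is the same (v3 unchanged, v10 unchanged) — cache 3 kept, no run.
  v15: re-examined; everything it read last time is the same (v4 unchanged, v13 unchanged) — cache 0 kept, no run.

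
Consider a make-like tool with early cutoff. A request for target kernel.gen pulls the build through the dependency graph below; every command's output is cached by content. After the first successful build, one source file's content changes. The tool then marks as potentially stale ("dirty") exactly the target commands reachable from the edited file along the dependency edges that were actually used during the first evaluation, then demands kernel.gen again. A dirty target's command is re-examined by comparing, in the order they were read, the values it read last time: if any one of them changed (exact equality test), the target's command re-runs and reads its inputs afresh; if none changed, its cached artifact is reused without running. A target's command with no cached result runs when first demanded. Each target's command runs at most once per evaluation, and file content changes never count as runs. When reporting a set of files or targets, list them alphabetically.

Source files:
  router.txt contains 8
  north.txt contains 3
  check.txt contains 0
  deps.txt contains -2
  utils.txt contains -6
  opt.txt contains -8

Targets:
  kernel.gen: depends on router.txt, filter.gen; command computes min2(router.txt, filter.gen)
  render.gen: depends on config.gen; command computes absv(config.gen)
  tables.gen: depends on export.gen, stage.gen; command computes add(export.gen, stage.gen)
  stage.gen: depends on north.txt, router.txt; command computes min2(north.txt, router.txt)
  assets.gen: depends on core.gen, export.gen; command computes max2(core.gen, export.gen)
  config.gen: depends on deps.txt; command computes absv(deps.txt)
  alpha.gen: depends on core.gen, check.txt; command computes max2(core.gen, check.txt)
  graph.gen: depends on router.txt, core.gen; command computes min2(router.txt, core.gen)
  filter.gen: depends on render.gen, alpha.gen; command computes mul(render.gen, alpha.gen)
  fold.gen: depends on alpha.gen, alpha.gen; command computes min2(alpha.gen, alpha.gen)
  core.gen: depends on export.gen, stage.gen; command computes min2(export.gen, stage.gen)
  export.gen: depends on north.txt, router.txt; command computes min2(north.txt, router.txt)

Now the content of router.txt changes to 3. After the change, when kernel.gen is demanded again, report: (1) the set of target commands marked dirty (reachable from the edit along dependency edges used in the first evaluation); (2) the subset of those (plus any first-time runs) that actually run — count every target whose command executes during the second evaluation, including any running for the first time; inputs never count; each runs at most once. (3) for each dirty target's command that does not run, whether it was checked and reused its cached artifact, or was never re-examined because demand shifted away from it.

The edit dirties: alpha.gen, core.gen, export.gen, filter.gen, kernel.gen, stage.gen.
3 target commands run: export.gen, kernel.gen, stage.gen.
Cache hits after checking: alpha.gen, core.gen, filter.gen.
Note where the cutoff bites: core.gen is checked, finds nothing changed, and keeps its cache.

First demand of the output computes:
  config.gen = absv(-2) = 2
  export.gen = min2(3, 8) = 3
  render.gen = absv(2) = 2
  stage.gen = min2(3, 8) = 3
  core.gen = min2(3, 3) = 3
  alpha.gen = max2(3, 0) = 3
  filter.gen = mul(2, 3) = 6
  kernel.gen = min2(8, 6) = 6

After the edit, cleaning proceeds:
  export.gen: a read changed (router.txt 8->3) — executes, giving 3 — identical to its old value.
  stage.gen: a read changed (router.txt 8->3) — executes, giving 3 — identical to its old value.
  core.gen: dirty, but its reads are unchanged (export.gen unchanged, stage.gen unchanged); cached 3 stands.
  alpha.gen: dirty, but its reads are unchanged (core.gen unchanged, check.txt unchanged); cached 3 stands.
  filter.gen: dirty, but its reads are unchanged (render.gen unchanged, alpha.gen unchanged); cached 6 stands.
  kernel.gen: a read changed (router.txt 8->3) — executes, giving 3.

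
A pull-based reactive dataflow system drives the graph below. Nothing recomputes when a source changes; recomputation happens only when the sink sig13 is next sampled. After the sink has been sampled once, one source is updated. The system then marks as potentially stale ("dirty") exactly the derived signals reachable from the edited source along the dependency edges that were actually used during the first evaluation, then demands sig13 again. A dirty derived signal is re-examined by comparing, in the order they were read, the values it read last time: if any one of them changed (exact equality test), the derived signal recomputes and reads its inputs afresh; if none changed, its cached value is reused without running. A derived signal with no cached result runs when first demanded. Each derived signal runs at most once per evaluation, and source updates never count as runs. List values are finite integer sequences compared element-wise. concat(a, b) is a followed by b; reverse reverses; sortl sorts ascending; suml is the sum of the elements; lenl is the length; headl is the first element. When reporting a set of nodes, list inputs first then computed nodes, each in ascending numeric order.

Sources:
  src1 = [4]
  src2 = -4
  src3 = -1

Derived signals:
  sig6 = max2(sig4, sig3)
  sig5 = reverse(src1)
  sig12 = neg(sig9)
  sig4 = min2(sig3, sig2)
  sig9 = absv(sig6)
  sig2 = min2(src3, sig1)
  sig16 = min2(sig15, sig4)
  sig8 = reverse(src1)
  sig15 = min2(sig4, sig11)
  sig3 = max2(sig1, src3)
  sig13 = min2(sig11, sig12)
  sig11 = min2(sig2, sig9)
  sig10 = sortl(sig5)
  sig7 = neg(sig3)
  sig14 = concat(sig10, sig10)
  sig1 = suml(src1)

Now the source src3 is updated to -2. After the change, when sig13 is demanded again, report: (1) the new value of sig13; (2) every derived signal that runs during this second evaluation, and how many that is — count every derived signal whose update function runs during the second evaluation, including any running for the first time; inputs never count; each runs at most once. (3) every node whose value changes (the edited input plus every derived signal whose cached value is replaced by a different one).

First evaluation (everything demanded from the output):
  sig1 = suml([4]) = 4
  sig2 = min2(-1, 4) = -1
  sig3 = max2(4, -1) = 4
  sig4 = min2(4, -1) = -1
  sig6 = max2(-1, 4) = 4
  sig9 = absv(4) = 4
  sig11 = min2(-1, 4) = -1
  sig12 = neg(4) = -4
  sig13 = min2(-1, -4) = -4

Propagation after the edit:
  sig2: runs — src3 -1->-2; result -2.
  sig3: runs — src3 -1->-2; result 4 (same value as before).
  sig4: runs — sig2 -1->-2; result -2.
  sig6: runs — sig4 -1->-2; result 4 (same value as before).
  sig9: checked — values it read are unchanged (sig6 unchanged); reused cached 4 without running.
  sig11: runs — sig2 -1->-2; result -2.
  sig12: checked — values it read are unchanged (sig9 unchanged); reused cached -4 without running.
  sig13: runs — sig11 -1->-2; result -4 (same value as before).

Key observation: the cutoff stops propagation at sig9 — its inputs' values are unchanged, so it reuses its cache.

New value of sig13: -4.
Derived signals that run: sig2, sig3, sig4, sig6, sig11, sig13 — 6 in total.
Values that change: src3, sig2, sig4, sig11.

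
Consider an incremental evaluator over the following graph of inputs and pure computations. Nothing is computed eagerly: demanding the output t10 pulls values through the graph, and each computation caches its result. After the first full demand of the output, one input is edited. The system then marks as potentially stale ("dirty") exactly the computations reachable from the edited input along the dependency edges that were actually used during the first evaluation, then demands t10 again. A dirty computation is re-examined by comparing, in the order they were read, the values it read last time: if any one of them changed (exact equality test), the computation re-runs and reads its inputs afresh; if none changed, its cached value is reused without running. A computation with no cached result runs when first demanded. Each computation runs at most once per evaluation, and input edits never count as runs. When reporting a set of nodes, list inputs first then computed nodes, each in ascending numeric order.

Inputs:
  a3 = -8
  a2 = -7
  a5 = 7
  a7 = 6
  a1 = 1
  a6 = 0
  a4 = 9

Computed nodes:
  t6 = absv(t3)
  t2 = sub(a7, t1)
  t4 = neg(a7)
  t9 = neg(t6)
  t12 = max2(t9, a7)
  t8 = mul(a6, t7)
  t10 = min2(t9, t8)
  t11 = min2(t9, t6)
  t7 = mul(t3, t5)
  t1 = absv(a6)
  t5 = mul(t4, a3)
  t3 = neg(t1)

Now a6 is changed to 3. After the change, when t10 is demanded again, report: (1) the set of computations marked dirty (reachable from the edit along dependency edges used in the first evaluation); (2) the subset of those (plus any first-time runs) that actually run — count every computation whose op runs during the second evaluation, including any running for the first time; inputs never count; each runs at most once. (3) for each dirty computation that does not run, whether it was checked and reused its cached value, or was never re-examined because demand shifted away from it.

Dirty set: t1, t3, t6, t7, t8, t9, t10.
Run set: t1, t3, t6, t7, t8, t9, t10 (7 run).
All dirty computations ended up running.

Initial pass — values computed on the first demand:
  t1 = absv(0) = 0
  t3 = neg(0) = 0
  t4 = neg(6) = -6
  t5 = mul(-6, -8) = 48
  t6 = absv(0) = 0
  t7 = mul(0, 48) = 0
  t8 = mul(0, 0) = 0
  t9 = neg(0) = 0
  t10 = min2(0, 0) = 0

Second demand — change propagation:
  t1: re-runs because a6 0->3; new result 3.
  t3: re-runs because t1 0->3; new result -3.
  t6: re-runs because t3 0->-3; new result 3.
  t7: re-runs because t3 0->-3; new result -144.
  t8: re-runs because a6 0->3; t7 0->-144; new result -432.
  t9: re-runs because t6 0->3; new result -3.
  t10: re-runs because t9 0->-3; t8 0->-432; new result -432.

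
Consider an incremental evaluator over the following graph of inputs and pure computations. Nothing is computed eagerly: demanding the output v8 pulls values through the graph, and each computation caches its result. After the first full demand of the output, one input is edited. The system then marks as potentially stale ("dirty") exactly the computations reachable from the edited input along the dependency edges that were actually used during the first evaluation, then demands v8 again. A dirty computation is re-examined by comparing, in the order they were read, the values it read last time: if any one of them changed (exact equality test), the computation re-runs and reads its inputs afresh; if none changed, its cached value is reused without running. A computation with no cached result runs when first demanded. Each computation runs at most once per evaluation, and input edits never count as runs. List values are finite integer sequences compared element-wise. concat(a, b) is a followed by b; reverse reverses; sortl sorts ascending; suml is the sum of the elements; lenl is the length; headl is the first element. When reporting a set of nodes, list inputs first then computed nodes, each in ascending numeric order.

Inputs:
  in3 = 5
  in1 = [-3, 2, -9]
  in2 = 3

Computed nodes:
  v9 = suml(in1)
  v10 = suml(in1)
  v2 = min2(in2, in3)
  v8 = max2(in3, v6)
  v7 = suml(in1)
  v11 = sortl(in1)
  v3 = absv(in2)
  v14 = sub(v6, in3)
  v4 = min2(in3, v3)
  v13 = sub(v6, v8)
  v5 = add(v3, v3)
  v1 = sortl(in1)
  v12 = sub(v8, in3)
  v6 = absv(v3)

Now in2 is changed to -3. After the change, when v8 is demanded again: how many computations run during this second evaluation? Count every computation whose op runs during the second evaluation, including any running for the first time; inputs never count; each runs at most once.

Initial pass — values computed on the first demand:
  v3 = absv(3) = 3
  v6 = absv(3) = 3
  v8 = max2(5, 3) = 5

Second demand — change propagation:
  v3: re-runs because in2 3->-3; new result 3 (unchanged).
  v6: re-examined; everything it read last time is the same (v3 unchanged) — cache 3 kept, no run.
  v8: re-examined; everything it read last time is the same (in3 unchanged, v6 unchanged) — cache 5 kept, no run.

The important point: v3 recomputes to an identical value, and the output ends up unchanged.

Run set: v3 (1 run).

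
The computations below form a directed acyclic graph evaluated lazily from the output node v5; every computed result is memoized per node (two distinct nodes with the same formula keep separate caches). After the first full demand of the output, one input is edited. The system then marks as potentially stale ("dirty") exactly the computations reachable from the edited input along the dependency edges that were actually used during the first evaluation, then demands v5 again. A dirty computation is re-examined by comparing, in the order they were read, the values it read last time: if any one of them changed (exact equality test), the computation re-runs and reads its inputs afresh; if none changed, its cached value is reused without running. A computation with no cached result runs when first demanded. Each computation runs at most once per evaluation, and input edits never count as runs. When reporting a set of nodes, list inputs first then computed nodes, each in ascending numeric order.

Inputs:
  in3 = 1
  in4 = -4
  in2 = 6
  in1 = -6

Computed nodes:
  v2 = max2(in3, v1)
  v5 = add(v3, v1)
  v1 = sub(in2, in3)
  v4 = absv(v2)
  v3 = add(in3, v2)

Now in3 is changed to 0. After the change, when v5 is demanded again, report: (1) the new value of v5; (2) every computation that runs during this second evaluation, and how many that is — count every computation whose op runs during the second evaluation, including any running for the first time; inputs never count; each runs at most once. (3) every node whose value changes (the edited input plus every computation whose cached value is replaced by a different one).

Demanding v5 again yields 12.
4 computations run: v1, v2, v3, v5.
The nodes whose values change: in3, v1, v2, v5.

First demand of the output computes:
  v1 = sub(6, 1) = 5
  v2 = max2(1, 5) = 5
  v3 = add(1, 5) = 6
  v5 = add(6, 5) = 11

After the edit, cleaning proceeds:
  v1: a read changed (in3 1->0) — executes, giving 6.
  v2: a read changed (in3 1->0; v1 5->6) — executes, giving 6.
  v3: a read changed (in3 1->0; v2 5->6) — executes, giving 6 — identical to its old value.
  v5: a read changed (v1 5->6) — executes, giving 12.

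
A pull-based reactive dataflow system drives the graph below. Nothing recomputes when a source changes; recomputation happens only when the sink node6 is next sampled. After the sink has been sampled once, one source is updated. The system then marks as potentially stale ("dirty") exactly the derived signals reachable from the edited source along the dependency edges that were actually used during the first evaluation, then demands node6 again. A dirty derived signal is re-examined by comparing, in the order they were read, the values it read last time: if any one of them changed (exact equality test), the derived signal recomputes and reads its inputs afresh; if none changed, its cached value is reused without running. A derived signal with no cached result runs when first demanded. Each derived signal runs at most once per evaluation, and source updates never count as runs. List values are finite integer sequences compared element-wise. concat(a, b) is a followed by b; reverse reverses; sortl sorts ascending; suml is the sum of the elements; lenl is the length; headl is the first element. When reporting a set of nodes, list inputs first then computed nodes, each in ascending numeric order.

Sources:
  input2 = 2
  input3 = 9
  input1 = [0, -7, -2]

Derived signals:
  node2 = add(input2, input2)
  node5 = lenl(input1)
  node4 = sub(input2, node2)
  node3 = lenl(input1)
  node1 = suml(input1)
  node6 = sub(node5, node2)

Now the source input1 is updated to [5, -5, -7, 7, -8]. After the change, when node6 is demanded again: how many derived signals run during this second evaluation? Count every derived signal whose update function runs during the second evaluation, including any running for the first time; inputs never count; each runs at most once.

Derived signals that run: node5, node6 — 2 in total.

First evaluation (everything demanded from the output):
  node2 = add(2, 2) = 4
  node5 = lenl([0, -7, -2]) = 3
  node6 = sub(3, 4) = -1

Propagation after the edit:
  node5: runs — input1 [0, -7, -2]->[5, -5, -7, 7, -8]; result 5.
  node6: runs — node5 3->5; result 1.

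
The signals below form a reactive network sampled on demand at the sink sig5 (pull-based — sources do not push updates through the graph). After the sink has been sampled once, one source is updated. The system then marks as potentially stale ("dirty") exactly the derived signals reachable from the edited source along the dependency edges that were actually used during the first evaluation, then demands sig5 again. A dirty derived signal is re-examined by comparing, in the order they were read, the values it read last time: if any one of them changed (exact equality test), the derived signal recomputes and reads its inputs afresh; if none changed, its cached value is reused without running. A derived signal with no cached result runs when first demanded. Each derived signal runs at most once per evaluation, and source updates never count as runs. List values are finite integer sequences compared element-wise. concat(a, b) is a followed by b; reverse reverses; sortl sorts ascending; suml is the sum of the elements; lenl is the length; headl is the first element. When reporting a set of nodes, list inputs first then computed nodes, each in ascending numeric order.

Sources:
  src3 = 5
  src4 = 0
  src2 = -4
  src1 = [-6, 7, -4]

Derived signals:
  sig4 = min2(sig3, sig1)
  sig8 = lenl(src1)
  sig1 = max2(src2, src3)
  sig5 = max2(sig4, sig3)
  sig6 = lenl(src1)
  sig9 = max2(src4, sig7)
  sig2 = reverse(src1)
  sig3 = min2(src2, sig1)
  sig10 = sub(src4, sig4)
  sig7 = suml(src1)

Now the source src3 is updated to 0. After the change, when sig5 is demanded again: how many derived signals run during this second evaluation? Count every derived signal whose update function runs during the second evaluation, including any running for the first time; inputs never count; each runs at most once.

Run set: sig1, sig3, sig4 (3 run).
The important point: at sig5 every value read last time is unchanged, so the dirty flag clears without a run.

Initial pass — values computed on the first demand:
  sig1 = max2(-4, 5) = 5
  sig3 = min2(-4, 5) = -4
  sig4 = min2(-4, 5) = -4
  sig5 = max2(-4, -4) = -4

Second demand — change propagation:
  sig1: re-runs because src3 5->0; new result 0.
  sig3: re-runs because sig1 5->0; new result -4 (unchanged).
  sig4: re-runs because sig1 5->0; new result -4 (unchanged).
  sig5: re-examined; everything it read last time is the same (sig4 unchanged, sig3 unchanged) — cache -4 kept, no run.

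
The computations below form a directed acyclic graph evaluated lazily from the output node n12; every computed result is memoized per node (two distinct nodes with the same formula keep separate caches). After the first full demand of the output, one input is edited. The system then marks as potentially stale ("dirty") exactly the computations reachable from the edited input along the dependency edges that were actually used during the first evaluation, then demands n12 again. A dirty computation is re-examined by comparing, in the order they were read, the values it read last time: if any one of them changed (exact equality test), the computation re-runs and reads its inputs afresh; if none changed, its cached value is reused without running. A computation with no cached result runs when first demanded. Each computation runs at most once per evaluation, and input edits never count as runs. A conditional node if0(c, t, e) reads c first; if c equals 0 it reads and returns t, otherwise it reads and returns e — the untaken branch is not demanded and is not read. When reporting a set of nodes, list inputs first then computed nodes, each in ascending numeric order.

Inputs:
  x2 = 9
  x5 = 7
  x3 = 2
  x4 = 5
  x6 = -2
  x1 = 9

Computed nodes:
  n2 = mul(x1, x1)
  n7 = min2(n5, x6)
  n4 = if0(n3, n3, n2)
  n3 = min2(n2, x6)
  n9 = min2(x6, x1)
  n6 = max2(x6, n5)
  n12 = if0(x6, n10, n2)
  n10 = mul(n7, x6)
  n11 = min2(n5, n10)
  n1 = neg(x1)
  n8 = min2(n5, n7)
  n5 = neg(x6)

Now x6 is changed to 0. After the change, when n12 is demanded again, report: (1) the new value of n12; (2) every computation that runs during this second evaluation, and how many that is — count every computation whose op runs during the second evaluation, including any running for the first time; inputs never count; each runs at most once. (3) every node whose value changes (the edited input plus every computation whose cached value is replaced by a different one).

First demand of the output computes:
  n2 = mul(9, 9) = 81
  n12 = if0(x6=-2 -> else branch n2) = 81

After the edit, cleaning proceeds:
  n5: had never run; runs now, result 0.
  n7: had never run; runs now, result 0.
  n10: had never run; runs now, result 0.
  n12: a read changed (x6 -2->0) — executes, giving 0.

Note the branch switch — n5, n7, n10 had no cache and run now for the first time.

Demanding n12 again yields 0.
4 computations run: n5, n7, n10, n12.
The nodes whose values change: x6, n12.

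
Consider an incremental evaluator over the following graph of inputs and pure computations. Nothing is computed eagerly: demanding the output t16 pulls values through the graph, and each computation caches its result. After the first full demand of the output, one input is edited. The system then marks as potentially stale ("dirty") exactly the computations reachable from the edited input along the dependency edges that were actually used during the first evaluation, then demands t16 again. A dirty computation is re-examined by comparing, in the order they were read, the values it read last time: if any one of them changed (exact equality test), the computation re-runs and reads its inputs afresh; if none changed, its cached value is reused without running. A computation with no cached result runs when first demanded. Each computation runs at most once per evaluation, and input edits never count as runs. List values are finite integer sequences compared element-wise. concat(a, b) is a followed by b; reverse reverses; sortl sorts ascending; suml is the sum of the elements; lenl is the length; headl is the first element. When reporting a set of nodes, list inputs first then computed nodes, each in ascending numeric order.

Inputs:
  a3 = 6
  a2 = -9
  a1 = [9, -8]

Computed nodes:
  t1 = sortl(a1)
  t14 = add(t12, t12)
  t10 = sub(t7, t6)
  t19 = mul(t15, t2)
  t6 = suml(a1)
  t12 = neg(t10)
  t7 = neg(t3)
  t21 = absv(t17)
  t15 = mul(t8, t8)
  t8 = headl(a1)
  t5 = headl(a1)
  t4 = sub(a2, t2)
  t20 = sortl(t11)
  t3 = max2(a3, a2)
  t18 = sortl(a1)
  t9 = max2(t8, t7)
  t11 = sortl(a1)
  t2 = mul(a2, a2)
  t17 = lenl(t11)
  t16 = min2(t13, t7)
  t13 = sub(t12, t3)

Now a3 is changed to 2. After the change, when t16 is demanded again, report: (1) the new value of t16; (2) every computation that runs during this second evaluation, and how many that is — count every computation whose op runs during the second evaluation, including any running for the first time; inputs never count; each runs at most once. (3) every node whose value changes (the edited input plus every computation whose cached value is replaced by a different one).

t16 now evaluates to -2.
Run set: t3, t7, t10, t12, t13, t16 (6 run).
Changed values: a3, t3, t7, t10, t12, t16.

Initial pass — values computed on the first demand:
  t3 = max2(6, -9) = 6
  t6 = suml([9, -8]) = 1
  t7 = neg(6) = -6
  t10 = sub(-6, 1) = -7
  t12 = neg(-7) = 7
  t13 = sub(7, 6) = 1
  t16 = min2(1, -6) = -6

Second demand — change propagation:
  t3: re-runs because a3 6->2; new result 2.
  t7: re-runs because t3 6->2; new result -2.
  t10: re-runs because t7 -6->-2; new result -3.
  t12: re-runs because t10 -7->-3; new result 3.
  t13: re-runs because t12 7->3; t3 6->2; new result 1 (unchanged).
  t16: re-runs because t7 -6->-2; new result -2.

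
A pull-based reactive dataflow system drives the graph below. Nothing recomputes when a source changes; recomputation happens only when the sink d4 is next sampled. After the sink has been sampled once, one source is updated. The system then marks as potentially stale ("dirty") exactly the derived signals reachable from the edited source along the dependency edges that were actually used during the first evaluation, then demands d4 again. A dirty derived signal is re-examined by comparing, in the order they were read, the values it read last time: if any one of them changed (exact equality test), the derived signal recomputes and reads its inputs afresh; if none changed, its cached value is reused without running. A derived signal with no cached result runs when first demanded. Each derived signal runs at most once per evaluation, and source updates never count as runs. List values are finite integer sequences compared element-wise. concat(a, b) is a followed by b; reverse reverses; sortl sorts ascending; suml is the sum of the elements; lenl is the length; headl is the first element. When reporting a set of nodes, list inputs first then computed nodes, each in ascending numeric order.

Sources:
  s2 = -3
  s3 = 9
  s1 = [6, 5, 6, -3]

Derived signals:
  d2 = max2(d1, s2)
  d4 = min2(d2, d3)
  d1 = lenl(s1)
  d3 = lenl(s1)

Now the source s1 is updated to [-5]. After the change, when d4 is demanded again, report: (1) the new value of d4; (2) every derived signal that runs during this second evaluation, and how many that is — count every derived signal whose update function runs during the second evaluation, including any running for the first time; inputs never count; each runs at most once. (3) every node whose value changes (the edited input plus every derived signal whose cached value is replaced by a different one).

New value of d4: 1.
Derived signals that run: d1, d2, d3, d4 — 4 in total.
Values that change: s1, d1, d2, d3, d4.

First evaluation (everything demanded from the output):
  d1 = lenl([6, 5, 6, -3]) = 4
  d2 = max2(4, -3) = 4
  d3 = lenl([6, 5, 6, -3]) = 4
  d4 = min2(4, 4) = 4

Propagation after the edit:
  d1: runs — s1 [6, 5, 6, -3]->[-5]; result 1.
  d2: runs — d1 4->1; result 1.
  d3: runs — s1 [6, 5, 6, -3]->[-5]; result 1.
  d4: runs — d2 4->1; d3 4->1; result 1.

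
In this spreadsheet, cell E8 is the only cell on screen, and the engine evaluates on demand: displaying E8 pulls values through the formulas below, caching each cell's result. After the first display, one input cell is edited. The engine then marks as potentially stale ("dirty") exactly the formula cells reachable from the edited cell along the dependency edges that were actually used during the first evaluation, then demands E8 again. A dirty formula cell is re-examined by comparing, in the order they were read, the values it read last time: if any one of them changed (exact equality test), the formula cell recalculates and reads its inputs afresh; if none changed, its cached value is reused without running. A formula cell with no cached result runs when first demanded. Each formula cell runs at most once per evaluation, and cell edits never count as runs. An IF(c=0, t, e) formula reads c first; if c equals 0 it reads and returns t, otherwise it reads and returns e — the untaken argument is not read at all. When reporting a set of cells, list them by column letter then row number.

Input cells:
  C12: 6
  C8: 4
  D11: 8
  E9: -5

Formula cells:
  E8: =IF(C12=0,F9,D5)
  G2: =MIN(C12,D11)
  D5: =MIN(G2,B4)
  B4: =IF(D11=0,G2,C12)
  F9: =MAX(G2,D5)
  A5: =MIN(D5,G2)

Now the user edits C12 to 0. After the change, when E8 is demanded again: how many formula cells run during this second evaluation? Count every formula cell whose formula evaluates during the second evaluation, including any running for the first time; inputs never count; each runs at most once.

Initial pass — values computed on the first demand:
  G2 = MIN(6, 8) = 6
  B4 = IF(D11=0: D11=8 -> else branch C12) = 6
  D5 = MIN(6, 6) = 6
  E8 = IF(C12=0: C12=6 -> else branch D5) = 6

Second demand — change propagation:
  G2: re-runs because C12 6->0; new result 0.
  B4: re-runs because C12 6->0; new result 0.
  D5: re-runs because G2 6->0; B4 6->0; new result 0.
  F9: newly demanded (no cache) — executes and yields 0.
  E8: re-runs because C12 6->0; D5 6->0; new result 0.

The important point: the flipped condition pulls in fresh nodes; F9 runs for the first time.

Run set: B4, D5, E8, F9, G2 (5 run).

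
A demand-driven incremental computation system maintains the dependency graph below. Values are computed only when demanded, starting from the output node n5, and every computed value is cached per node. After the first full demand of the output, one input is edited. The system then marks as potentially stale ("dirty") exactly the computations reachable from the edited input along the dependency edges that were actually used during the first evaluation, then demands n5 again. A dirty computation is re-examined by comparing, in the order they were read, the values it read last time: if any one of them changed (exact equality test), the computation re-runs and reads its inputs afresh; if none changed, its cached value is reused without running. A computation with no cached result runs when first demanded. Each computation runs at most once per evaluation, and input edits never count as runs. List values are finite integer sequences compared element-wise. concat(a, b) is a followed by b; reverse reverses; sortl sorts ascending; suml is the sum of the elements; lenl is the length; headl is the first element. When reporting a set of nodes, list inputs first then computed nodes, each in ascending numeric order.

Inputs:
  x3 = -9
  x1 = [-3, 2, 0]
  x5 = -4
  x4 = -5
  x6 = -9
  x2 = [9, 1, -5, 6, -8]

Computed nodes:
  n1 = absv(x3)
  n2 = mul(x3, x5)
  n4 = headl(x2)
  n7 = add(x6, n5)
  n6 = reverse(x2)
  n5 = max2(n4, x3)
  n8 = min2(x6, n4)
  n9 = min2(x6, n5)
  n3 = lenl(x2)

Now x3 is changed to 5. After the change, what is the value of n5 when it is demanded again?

New value of n5: 9.

First evaluation (everything demanded from the output):
  n4 = headl([9, 1, -5, 6, -8]) = 9
  n5 = max2(9, -9) = 9

Propagation after the edit:
  n5: runs — x3 -9->5; result 9 (same value as before).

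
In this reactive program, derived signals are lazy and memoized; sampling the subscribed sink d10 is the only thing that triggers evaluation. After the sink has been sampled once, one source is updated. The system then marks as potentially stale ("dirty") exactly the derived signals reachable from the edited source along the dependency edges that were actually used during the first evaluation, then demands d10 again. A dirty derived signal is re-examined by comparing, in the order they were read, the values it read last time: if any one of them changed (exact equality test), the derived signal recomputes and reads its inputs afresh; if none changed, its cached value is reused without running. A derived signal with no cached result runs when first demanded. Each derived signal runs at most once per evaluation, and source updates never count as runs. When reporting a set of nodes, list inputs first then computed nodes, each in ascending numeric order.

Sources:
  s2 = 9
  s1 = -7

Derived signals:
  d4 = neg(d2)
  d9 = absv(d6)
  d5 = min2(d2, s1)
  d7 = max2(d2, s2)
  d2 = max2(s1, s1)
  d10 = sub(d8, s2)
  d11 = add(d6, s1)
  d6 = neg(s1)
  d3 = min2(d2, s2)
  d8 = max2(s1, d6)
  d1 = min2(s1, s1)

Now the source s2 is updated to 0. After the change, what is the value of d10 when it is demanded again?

Demanding d10 again yields 7.

First demand of the output computes:
  d6 = neg(-7) = 7
  d8 = max2(-7, 7) = 7
  d10 = sub(7, 9) = -2

After the edit, cleaning proceeds:
  d10: a read changed (s2 9->0) — executes, giving 7.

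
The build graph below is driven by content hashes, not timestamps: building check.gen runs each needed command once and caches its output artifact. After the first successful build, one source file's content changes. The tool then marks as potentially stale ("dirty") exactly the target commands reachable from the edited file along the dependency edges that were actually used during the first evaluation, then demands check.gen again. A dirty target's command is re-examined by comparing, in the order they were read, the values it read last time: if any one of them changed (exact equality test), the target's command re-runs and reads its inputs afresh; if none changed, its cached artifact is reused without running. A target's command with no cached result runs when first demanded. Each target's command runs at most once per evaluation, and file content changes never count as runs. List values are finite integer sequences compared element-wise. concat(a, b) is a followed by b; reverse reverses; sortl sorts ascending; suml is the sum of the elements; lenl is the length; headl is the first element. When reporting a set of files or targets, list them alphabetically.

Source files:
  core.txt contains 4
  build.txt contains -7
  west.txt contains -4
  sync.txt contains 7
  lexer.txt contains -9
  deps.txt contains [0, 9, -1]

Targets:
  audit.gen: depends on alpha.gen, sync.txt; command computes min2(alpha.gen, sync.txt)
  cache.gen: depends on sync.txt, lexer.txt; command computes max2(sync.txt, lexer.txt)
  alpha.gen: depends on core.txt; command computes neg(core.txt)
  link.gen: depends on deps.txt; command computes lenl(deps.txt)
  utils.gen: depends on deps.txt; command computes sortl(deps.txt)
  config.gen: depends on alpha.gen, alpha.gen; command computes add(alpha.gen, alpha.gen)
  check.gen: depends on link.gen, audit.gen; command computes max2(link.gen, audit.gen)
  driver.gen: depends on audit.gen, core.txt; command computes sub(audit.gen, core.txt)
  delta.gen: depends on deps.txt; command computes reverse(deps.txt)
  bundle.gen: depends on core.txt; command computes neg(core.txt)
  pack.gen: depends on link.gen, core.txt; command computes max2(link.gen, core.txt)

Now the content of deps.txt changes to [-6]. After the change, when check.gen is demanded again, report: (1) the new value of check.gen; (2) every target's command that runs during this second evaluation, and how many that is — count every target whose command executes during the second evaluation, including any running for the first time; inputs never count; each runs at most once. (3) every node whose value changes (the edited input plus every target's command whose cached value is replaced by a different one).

Initial pass — values computed on the first demand:
  alpha.gen = neg(4) = -4
  audit.gen = min2(-4, 7) = -4
  link.gen = lenl([0, 9, -1]) = 3
  check.gen = max2(3, -4) = 3

Second demand — change propagation:
  link.gen: re-runs because deps.txt [0, 9, -1]->[-6]; new result 1.
  check.gen: re-runs because link.gen 3->1; new result 1.

check.gen now evaluates to 1.
Run set: check.gen, link.gen (2 run).
Changed values: check.gen, deps.txt, link.gen.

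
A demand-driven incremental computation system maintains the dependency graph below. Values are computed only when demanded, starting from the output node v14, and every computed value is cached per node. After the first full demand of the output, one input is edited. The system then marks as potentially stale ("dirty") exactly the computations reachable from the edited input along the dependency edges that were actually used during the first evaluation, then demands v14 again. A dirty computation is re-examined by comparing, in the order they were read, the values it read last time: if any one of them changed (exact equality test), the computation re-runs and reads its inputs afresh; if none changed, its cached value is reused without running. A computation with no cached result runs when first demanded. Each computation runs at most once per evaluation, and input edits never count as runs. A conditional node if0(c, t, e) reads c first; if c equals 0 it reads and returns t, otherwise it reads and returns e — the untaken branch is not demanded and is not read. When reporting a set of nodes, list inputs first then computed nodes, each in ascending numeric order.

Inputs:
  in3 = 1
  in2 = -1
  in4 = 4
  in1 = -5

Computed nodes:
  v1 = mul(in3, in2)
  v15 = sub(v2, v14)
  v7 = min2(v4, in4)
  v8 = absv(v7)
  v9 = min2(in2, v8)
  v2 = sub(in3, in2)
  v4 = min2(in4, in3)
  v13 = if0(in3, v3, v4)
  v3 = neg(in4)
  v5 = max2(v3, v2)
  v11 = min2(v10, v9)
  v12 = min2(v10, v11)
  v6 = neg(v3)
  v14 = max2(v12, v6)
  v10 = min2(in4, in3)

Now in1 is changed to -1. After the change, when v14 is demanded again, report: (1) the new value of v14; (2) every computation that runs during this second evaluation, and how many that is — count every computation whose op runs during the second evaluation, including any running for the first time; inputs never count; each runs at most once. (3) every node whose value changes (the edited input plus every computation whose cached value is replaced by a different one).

New value of v14: 4.
Computations that run: none — 0 in total.
Values that change: in1.
Key observation: in1 is never demanded by the output, so the edit triggers no recomputation at all.

First evaluation (everything demanded from the output):
  v3 = neg(4) = -4
  v4 = min2(4, 1) = 1
  v6 = neg(-4) = 4
  v7 = min2(1, 4) = 1
  v8 = absv(1) = 1
  v9 = min2(-1, 1) = -1
  v10 = min2(4, 1) = 1
  v11 = min2(1, -1) = -1
  v12 = min2(1, -1) = -1
  v14 = max2(-1, 4) = 4

Propagation after the edit:
  in1 feeds no computation that the output demands — nothing is marked dirty and nothing runs.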